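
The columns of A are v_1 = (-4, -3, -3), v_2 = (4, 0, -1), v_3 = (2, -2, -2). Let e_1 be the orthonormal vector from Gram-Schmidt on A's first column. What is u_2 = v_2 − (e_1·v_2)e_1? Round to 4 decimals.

u_2 = (2.4706, -1.1471, -2.1471)

e_1 = v_1/‖v_1‖ = (-4, -3, -3)/5.8310 = (-0.6860, -0.5145, -0.5145).
r_{12} = e_1·v_2 = -2.2295.
u_2 = v_2 + 2.2295·e_1 = (2.4706, -1.1471, -2.1471).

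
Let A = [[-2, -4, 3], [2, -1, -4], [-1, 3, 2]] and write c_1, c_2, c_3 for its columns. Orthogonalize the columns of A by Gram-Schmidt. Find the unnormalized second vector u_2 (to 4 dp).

u_2 = (-3.3333, -1.6667, 3.3333)

c_1 = (-2, 2, -1); ‖c_1‖ = 3.0000, so e_1 = (-0.6667, 0.6667, -0.3333).
e_1·c_2 = (-0.6667)·(-4) + 0.6667·(-1) + (-0.3333)·3 = 1.0000.
u_2 = c_2 − 1.0000·e_1 = (-3.3333, -1.6667, 3.3333).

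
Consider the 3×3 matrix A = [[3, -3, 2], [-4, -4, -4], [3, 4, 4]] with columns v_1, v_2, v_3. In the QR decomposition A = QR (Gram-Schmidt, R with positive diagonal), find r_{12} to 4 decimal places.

e_1 = v_1/‖v_1‖ = (3, -4, 3)/5.8310 = (0.5145, -0.6860, 0.5145).
r_{12} = e_1·v_2 = 3.2585.

r_{12} = 3.2585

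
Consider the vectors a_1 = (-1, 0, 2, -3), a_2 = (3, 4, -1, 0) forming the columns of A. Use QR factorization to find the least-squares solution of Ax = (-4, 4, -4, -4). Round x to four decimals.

e_1 = a_1/‖a_1‖ = (-1, 0, 2, -3)/3.7417 = (-0.2673, 0.0000, 0.5345, -0.8018).
r_{12} = e_1·a_2 = -1.3363.
u_2 = a_2 + 1.3363·e_1 = (2.6429, 4.0000, -0.2857, -1.0714).
‖u_2‖ = 4.9208, so e_2 = (0.5371, 0.8129, -0.0581, -0.2177).
Qᵀb = (2.1381, 2.2064).
Back-substitute: x_2 = 2.2064/4.9208 = 0.4484.
x_1 = (2.1381 + 1.3363·0.4484)/3.7417 = 0.7316.

x = (0.7316, 0.4484)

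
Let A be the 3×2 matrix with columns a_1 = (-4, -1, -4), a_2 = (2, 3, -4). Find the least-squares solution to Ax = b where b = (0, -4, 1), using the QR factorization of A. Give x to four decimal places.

a_1 = (-4, -1, -4); ‖a_1‖ = 5.7446, so q_1 = (-0.6963, -0.1741, -0.6963).
q_1·a_2 = (-0.6963)·2 + (-0.1741)·3 + (-0.6963)·(-4) = 0.8704.
u_2 = a_2 − 0.8704·q_1 = (2.6061, 3.1515, -3.3939).
‖u_2‖ = 5.3144, so q_2 = (0.4904, 0.5930, -0.6386).
Qᵀb = (0.0000, -3.0107).
Back-substitute: x_2 = -3.0107/5.3144 = -0.5665.
x_1 = (0.0000 − 0.8704·(-0.5665))/5.7446 = 0.0858.

x = (0.0858, -0.5665)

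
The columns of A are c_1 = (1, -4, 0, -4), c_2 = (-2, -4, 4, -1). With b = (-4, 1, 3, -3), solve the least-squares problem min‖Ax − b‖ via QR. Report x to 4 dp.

c_1 = (1, -4, 0, -4); ‖c_1‖ = 5.7446, so q_1 = (0.1741, -0.6963, 0.0000, -0.6963).
q_1·c_2 = 0.1741·(-2) + (-0.6963)·(-4) + 0.0000·4 + (-0.6963)·(-1) = 3.1334.
u_2 = c_2 − 3.1334·q_1 = (-2.5455, -1.8182, 4.0000, 1.1818).
‖u_2‖ = 5.2136, so q_2 = (-0.4882, -0.3487, 0.7672, 0.2267).
Qᵀb = (0.6963, 3.2258).
Back-substitute: x_2 = 3.2258/5.2136 = 0.6187.
x_1 = (0.6963 − 3.1334·0.6187)/5.7446 = -0.2163.

x = (-0.2163, 0.6187)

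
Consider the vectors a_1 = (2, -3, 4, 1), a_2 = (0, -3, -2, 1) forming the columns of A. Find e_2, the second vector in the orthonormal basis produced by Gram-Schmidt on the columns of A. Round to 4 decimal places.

e_2 = (-0.0358, -0.7519, -0.6087, 0.2506)

e_1 = a_1/‖a_1‖ = (2, -3, 4, 1)/5.4772 = (0.3651, -0.5477, 0.7303, 0.1826).
r_{12} = e_1·a_2 = 0.3651.
u_2 = a_2 − 0.3651·e_1 = (-0.1333, -2.8000, -2.2667, 0.9333).
‖u_2‖ = 3.7238, so e_2 = (-0.0358, -0.7519, -0.6087, 0.2506).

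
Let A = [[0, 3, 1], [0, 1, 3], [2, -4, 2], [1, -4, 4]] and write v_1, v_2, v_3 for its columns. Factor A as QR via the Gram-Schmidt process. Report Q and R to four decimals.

Q = [[0.0000, 0.8257, 0.1759], [0.0000, 0.2752, 0.7037], [0.8944, 0.2202, -0.3079], [0.4472, -0.4404, 0.6157]], R = [[2.2361, -5.3666, 3.5777], [0.0000, 3.6332, 0.3303], [0.0000, 0.0000, 4.1341]]

q_1 = v_1/‖v_1‖ = (0, 0, 2, 1)/2.2361 = (0.0000, 0.0000, 0.8944, 0.4472).
r_{12} = q_1·v_2 = -5.3666.
u_2 = v_2 + 5.3666·q_1 = (3.0000, 1.0000, 0.8000, -1.6000).
‖u_2‖ = 3.6332, so q_2 = (0.8257, 0.2752, 0.2202, -0.4404).
r_{13} = q_1·v_3 = 3.5777; r_{23} = q_2·v_3 = 0.3303.
u_3 = v_3 − 3.5777·q_1 − 0.3303·q_2 = (0.7273, 2.9091, -1.2727, 2.5455).
‖u_3‖ = 4.1341, so q_3 = (0.1759, 0.7037, -0.3079, 0.6157).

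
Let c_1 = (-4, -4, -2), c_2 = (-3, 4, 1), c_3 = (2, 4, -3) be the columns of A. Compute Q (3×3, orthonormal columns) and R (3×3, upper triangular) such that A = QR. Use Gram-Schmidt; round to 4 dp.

e_1 = c_1/‖c_1‖ = (-4, -4, -2)/6.0000 = (-0.6667, -0.6667, -0.3333).
r_{12} = e_1·c_2 = -1.0000.
u_2 = c_2 + 1.0000·e_1 = (-3.6667, 3.3333, 0.6667).
‖u_2‖ = 5.0000, so e_2 = (-0.7333, 0.6667, 0.1333).
r_{13} = e_1·c_3 = -3.0000; r_{23} = e_2·c_3 = 0.8000.
u_3 = c_3 + 3.0000·e_1 − 0.8000·e_2 = (0.5867, 1.4667, -4.1067).
‖u_3‖ = 4.4000, so e_3 = (0.1333, 0.3333, -0.9333).

Q = [[-0.6667, -0.7333, 0.1333], [-0.6667, 0.6667, 0.3333], [-0.3333, 0.1333, -0.9333]], R = [[6.0000, -1.0000, -3.0000], [0.0000, 5.0000, 0.8000], [0.0000, 0.0000, 4.4000]]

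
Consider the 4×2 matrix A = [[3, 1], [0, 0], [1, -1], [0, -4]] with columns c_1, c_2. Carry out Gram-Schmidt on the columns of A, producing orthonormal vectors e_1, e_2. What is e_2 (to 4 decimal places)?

e_2 = (0.0953, 0.0000, -0.2860, -0.9535)

c_1 = (3, 0, 1, 0); ‖c_1‖ = 3.1623, so e_1 = (0.9487, 0.0000, 0.3162, 0.0000).
e_1·c_2 = 0.9487·1 + 0.0000·0 + 0.3162·(-1) + 0.0000·(-4) = 0.6325.
u_2 = c_2 − 0.6325·e_1 = (0.4000, 0.0000, -1.2000, -4.0000).
‖u_2‖ = 4.1952, so e_2 = (0.0953, 0.0000, -0.2860, -0.9535).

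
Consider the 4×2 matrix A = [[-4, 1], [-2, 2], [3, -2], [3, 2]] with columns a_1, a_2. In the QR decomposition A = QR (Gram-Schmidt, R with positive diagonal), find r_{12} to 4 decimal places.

r_{12} = -1.2978

a_1 = (-4, -2, 3, 3); ‖a_1‖ = 6.1644, so q_1 = (-0.6489, -0.3244, 0.4867, 0.4867).
r_{12} = q_1·a_2 = -1.2978.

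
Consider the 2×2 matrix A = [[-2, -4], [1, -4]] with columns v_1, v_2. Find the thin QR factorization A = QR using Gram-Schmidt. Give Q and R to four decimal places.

v_1 = (-2, 1); ‖v_1‖ = 2.2361, so q_1 = (-0.8944, 0.4472).
q_1·v_2 = (-0.8944)·(-4) + 0.4472·(-4) = 1.7889.
u_2 = v_2 − 1.7889·q_1 = (-2.4000, -4.8000).
‖u_2‖ = 5.3666, so q_2 = (-0.4472, -0.8944).

Q = [[-0.8944, -0.4472], [0.4472, -0.8944]], R = [[2.2361, 1.7889], [0.0000, 5.3666]]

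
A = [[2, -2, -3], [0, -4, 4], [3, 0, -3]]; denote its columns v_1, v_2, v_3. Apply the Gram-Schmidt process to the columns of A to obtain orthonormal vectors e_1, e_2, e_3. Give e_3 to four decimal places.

e_3 = (-0.7682, 0.3841, 0.5121)

v_1 = (2, 0, 3); ‖v_1‖ = 3.6056, so e_1 = (0.5547, 0.0000, 0.8321).
e_1·v_2 = 0.5547·(-2) + 0.0000·(-4) + 0.8321·0 = -1.1094.
u_2 = v_2 + 1.1094·e_1 = (-1.3846, -4.0000, 0.9231).
‖u_2‖ = 4.3323, so e_2 = (-0.3196, -0.9233, 0.2131).
e_1·v_3 = 0.5547·(-3) + 0.0000·4 + 0.8321·(-3) = -4.1603; e_2·v_3 = (-0.3196)·(-3) + (-0.9233)·4 + 0.2131·(-3) = -3.3735.
u_3 = v_3 + 4.1603·e_1 + 3.3735·e_2 = (-1.7705, 0.8852, 1.1803).
‖u_3‖ = 2.3047, so e_3 = (-0.7682, 0.3841, 0.5121).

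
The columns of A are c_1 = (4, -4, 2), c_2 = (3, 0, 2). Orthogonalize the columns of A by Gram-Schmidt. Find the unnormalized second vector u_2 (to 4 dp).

c_1 = (4, -4, 2); ‖c_1‖ = 6.0000, so q_1 = (0.6667, -0.6667, 0.3333).
q_1·c_2 = 0.6667·3 + (-0.6667)·0 + 0.3333·2 = 2.6667.
u_2 = c_2 − 2.6667·q_1 = (1.2222, 1.7778, 1.1111).

u_2 = (1.2222, 1.7778, 1.1111)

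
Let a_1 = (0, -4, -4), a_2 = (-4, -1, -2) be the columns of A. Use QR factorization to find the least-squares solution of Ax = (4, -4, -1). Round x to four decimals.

x = (1.0227, -1.0606)

a_1 = (0, -4, -4); ‖a_1‖ = 5.6569, so e_1 = (0.0000, -0.7071, -0.7071).
e_1·a_2 = 0.0000·(-4) + (-0.7071)·(-1) + (-0.7071)·(-2) = 2.1213.
u_2 = a_2 − 2.1213·e_1 = (-4.0000, 0.5000, -0.5000).
‖u_2‖ = 4.0620, so e_2 = (-0.9847, 0.1231, -0.1231).
Qᵀb = (3.5355, -4.3082).
Back-substitute: x_2 = -4.3082/4.0620 = -1.0606.
x_1 = (3.5355 − 2.1213·(-1.0606))/5.6569 = 1.0227.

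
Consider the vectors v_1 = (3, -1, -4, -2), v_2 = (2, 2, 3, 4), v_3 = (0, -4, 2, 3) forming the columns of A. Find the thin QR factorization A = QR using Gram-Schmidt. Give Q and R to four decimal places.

Q = [[0.5477, 0.7278, 0.0630], [-0.1826, 0.2965, -0.9268], [-0.7303, 0.1752, 0.1007], [-0.3651, 0.5930, 0.3564]], R = [[5.4772, -2.9212, -1.8257], [0.0000, 4.9464, 0.9435], [0.0000, 0.0000, 4.9776]]

e_1 = v_1/‖v_1‖ = (3, -1, -4, -2)/5.4772 = (0.5477, -0.1826, -0.7303, -0.3651).
r_{12} = e_1·v_2 = -2.9212.
u_2 = v_2 + 2.9212·e_1 = (3.6000, 1.4667, 0.8667, 2.9333).
‖u_2‖ = 4.9464, so e_2 = (0.7278, 0.2965, 0.1752, 0.5930).
r_{13} = e_1·v_3 = -1.8257; r_{23} = e_2·v_3 = 0.9435.
u_3 = v_3 + 1.8257·e_1 − 0.9435·e_2 = (0.3134, -4.6131, 0.5014, 1.7738).
‖u_3‖ = 4.9776, so e_3 = (0.0630, -0.9268, 0.1007, 0.3564).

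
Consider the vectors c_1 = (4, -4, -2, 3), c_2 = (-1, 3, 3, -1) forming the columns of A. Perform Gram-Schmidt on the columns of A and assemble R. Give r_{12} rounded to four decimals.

c_1 = (4, -4, -2, 3); ‖c_1‖ = 6.7082, so q_1 = (0.5963, -0.5963, -0.2981, 0.4472).
r_{12} = q_1·c_2 = -3.7268.

r_{12} = -3.7268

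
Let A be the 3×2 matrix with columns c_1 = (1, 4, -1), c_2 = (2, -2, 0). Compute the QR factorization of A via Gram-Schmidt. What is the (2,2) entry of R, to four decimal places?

c_1 = (1, 4, -1); ‖c_1‖ = 4.2426, so e_1 = (0.2357, 0.9428, -0.2357).
e_1·c_2 = 0.2357·2 + 0.9428·(-2) + (-0.2357)·0 = -1.4142.
u_2 = c_2 + 1.4142·e_1 = (2.3333, -0.6667, -0.3333).
r_{22} = ‖u_2‖ = 2.4495.

r_{22} = 2.4495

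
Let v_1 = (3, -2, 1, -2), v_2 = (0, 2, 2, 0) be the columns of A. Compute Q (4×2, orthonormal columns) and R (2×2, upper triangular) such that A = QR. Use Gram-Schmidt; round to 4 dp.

e_1 = v_1/‖v_1‖ = (3, -2, 1, -2)/4.2426 = (0.7071, -0.4714, 0.2357, -0.4714).
r_{12} = e_1·v_2 = -0.4714.
u_2 = v_2 + 0.4714·e_1 = (0.3333, 1.7778, 2.1111, -0.2222).
‖u_2‖ = 2.7889, so e_2 = (0.1195, 0.6375, 0.7570, -0.0797).

Q = [[0.7071, 0.1195], [-0.4714, 0.6375], [0.2357, 0.7570], [-0.4714, -0.0797]], R = [[4.2426, -0.4714], [0.0000, 2.7889]]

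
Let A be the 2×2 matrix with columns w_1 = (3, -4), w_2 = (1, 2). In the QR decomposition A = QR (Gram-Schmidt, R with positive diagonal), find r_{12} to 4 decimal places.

r_{12} = -1.0000

w_1 = (3, -4); ‖w_1‖ = 5.0000, so e_1 = (0.6000, -0.8000).
r_{12} = e_1·w_2 = -1.0000.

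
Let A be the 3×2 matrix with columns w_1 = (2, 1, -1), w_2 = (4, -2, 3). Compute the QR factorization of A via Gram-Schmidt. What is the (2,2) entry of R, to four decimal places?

r_{22} = 5.2440

w_1 = (2, 1, -1); ‖w_1‖ = 2.4495, so q_1 = (0.8165, 0.4082, -0.4082).
q_1·w_2 = 0.8165·4 + 0.4082·(-2) + (-0.4082)·3 = 1.2247.
u_2 = w_2 − 1.2247·q_1 = (3.0000, -2.5000, 3.5000).
r_{22} = ‖u_2‖ = 5.2440.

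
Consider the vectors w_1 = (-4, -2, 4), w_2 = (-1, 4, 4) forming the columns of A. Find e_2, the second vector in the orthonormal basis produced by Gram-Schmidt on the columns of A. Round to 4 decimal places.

e_1 = w_1/‖w_1‖ = (-4, -2, 4)/6.0000 = (-0.6667, -0.3333, 0.6667).
r_{12} = e_1·w_2 = 2.0000.
u_2 = w_2 − 2.0000·e_1 = (0.3333, 4.6667, 2.6667).
‖u_2‖ = 5.3852, so e_2 = (0.0619, 0.8666, 0.4952).

e_2 = (0.0619, 0.8666, 0.4952)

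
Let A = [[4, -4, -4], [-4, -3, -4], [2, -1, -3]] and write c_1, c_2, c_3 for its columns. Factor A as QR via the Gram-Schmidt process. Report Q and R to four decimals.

Q = [[0.6667, -0.6667, 0.3333], [-0.6667, -0.7333, -0.1333], [0.3333, -0.1333, -0.9333]], R = [[6.0000, -1.0000, -1.0000], [0.0000, 5.0000, 6.0000], [0.0000, 0.0000, 2.0000]]

c_1 = (4, -4, 2); ‖c_1‖ = 6.0000, so q_1 = (0.6667, -0.6667, 0.3333).
q_1·c_2 = 0.6667·(-4) + (-0.6667)·(-3) + 0.3333·(-1) = -1.0000.
u_2 = c_2 + 1.0000·q_1 = (-3.3333, -3.6667, -0.6667).
‖u_2‖ = 5.0000, so q_2 = (-0.6667, -0.7333, -0.1333).
q_1·c_3 = 0.6667·(-4) + (-0.6667)·(-4) + 0.3333·(-3) = -1.0000; q_2·c_3 = (-0.6667)·(-4) + (-0.7333)·(-4) + (-0.1333)·(-3) = 6.0000.
u_3 = c_3 + 1.0000·q_1 − 6.0000·q_2 = (0.6667, -0.2667, -1.8667).
‖u_3‖ = 2.0000, so q_3 = (0.3333, -0.1333, -0.9333).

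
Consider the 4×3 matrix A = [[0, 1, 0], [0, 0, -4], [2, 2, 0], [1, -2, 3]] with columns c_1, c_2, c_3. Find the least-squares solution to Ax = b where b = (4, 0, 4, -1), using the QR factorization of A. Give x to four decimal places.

c_1 = (0, 0, 2, 1); ‖c_1‖ = 2.2361, so e_1 = (0.0000, 0.0000, 0.8944, 0.4472).
e_1·c_2 = 0.0000·1 + 0.0000·0 + 0.8944·2 + 0.4472·(-2) = 0.8944.
u_2 = c_2 − 0.8944·e_1 = (1.0000, 0.0000, 1.2000, -2.4000).
‖u_2‖ = 2.8636, so e_2 = (0.3492, 0.0000, 0.4191, -0.8381).
e_1·c_3 = 0.0000·0 + 0.0000·(-4) + 0.8944·0 + 0.4472·3 = 1.3416; e_2·c_3 = 0.3492·0 + 0.0000·(-4) + 0.4191·0 + (-0.8381)·3 = -2.5143.
u_3 = c_3 − 1.3416·e_1 + 2.5143·e_2 = (0.8780, -4.0000, -0.1463, 0.2927).
‖u_3‖ = 4.1083, so e_3 = (0.2137, -0.9736, -0.0356, 0.0712).
Qᵀb = (3.1305, 3.9112, 0.6412).
Back-substitute: x_3 = 0.6412/4.1083 = 0.1561.
x_2 = (3.9112 + 2.5143·0.1561)/2.8636 = 1.5029.
x_1 = (3.1305 − 0.8944·1.5029 − 1.3416·0.1561)/2.2361 = 0.7052.

x = (0.7052, 1.5029, 0.1561)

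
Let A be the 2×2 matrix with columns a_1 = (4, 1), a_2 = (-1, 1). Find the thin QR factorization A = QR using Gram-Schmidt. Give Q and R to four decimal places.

a_1 = (4, 1); ‖a_1‖ = 4.1231, so q_1 = (0.9701, 0.2425).
q_1·a_2 = 0.9701·(-1) + 0.2425·1 = -0.7276.
u_2 = a_2 + 0.7276·q_1 = (-0.2941, 1.1765).
‖u_2‖ = 1.2127, so q_2 = (-0.2425, 0.9701).

Q = [[0.9701, -0.2425], [0.2425, 0.9701]], R = [[4.1231, -0.7276], [0.0000, 1.2127]]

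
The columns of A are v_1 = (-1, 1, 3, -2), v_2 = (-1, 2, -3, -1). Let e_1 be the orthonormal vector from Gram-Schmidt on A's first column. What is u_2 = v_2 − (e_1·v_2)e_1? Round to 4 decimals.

u_2 = (-1.2667, 2.2667, -2.2000, -1.5333)

v_1 = (-1, 1, 3, -2); ‖v_1‖ = 3.8730, so e_1 = (-0.2582, 0.2582, 0.7746, -0.5164).
e_1·v_2 = (-0.2582)·(-1) + 0.2582·2 + 0.7746·(-3) + (-0.5164)·(-1) = -1.0328.
u_2 = v_2 + 1.0328·e_1 = (-1.2667, 2.2667, -2.2000, -1.5333).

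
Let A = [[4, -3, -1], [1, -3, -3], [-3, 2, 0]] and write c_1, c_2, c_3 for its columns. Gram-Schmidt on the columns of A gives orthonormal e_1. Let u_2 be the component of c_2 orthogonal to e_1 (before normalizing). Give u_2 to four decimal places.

u_2 = (0.2308, -2.1923, -0.4231)

c_1 = (4, 1, -3); ‖c_1‖ = 5.0990, so e_1 = (0.7845, 0.1961, -0.5883).
e_1·c_2 = 0.7845·(-3) + 0.1961·(-3) + (-0.5883)·2 = -4.1184.
u_2 = c_2 + 4.1184·e_1 = (0.2308, -2.1923, -0.4231).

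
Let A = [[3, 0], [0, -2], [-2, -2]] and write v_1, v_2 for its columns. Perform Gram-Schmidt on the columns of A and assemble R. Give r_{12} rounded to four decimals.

v_1 = (3, 0, -2); ‖v_1‖ = 3.6056, so q_1 = (0.8321, 0.0000, -0.5547).
r_{12} = q_1·v_2 = 1.1094.

r_{12} = 1.1094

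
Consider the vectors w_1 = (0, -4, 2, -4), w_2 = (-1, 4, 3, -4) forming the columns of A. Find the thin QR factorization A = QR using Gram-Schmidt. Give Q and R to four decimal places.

w_1 = (0, -4, 2, -4); ‖w_1‖ = 6.0000, so q_1 = (0.0000, -0.6667, 0.3333, -0.6667).
q_1·w_2 = 0.0000·(-1) + (-0.6667)·4 + 0.3333·3 + (-0.6667)·(-4) = 1.0000.
u_2 = w_2 − 1.0000·q_1 = (-1.0000, 4.6667, 2.6667, -3.3333).
‖u_2‖ = 6.4031, so q_2 = (-0.1562, 0.7288, 0.4165, -0.5206).

Q = [[0.0000, -0.1562], [-0.6667, 0.7288], [0.3333, 0.4165], [-0.6667, -0.5206]], R = [[6.0000, 1.0000], [0.0000, 6.4031]]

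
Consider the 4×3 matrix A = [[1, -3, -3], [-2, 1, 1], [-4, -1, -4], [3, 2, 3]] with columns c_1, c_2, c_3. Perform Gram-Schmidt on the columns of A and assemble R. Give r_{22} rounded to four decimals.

c_1 = (1, -2, -4, 3); ‖c_1‖ = 5.4772, so e_1 = (0.1826, -0.3651, -0.7303, 0.5477).
e_1·c_2 = 0.1826·(-3) + (-0.3651)·1 + (-0.7303)·(-1) + 0.5477·2 = 0.9129.
u_2 = c_2 − 0.9129·e_1 = (-3.1667, 1.3333, -0.3333, 1.5000).
r_{22} = ‖u_2‖ = 3.7639.

r_{22} = 3.7639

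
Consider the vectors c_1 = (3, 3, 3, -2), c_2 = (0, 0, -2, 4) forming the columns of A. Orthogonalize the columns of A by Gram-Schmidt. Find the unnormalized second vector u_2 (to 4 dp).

e_1 = c_1/‖c_1‖ = (3, 3, 3, -2)/5.5678 = (0.5388, 0.5388, 0.5388, -0.3592).
r_{12} = e_1·c_2 = -2.5145.
u_2 = c_2 + 2.5145·e_1 = (1.3548, 1.3548, -0.6452, 3.0968).

u_2 = (1.3548, 1.3548, -0.6452, 3.0968)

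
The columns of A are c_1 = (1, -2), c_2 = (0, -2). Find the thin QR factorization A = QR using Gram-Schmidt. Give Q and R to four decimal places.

q_1 = c_1/‖c_1‖ = (1, -2)/2.2361 = (0.4472, -0.8944).
r_{12} = q_1·c_2 = 1.7889.
u_2 = c_2 − 1.7889·q_1 = (-0.8000, -0.4000).
‖u_2‖ = 0.8944, so q_2 = (-0.8944, -0.4472).

Q = [[0.4472, -0.8944], [-0.8944, -0.4472]], R = [[2.2361, 1.7889], [0.0000, 0.8944]]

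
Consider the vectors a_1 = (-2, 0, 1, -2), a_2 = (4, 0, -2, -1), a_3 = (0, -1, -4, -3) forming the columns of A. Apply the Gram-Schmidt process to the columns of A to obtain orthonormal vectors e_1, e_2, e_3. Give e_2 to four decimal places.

e_2 = (0.5963, 0.0000, -0.2981, -0.7454)

a_1 = (-2, 0, 1, -2); ‖a_1‖ = 3.0000, so e_1 = (-0.6667, 0.0000, 0.3333, -0.6667).
e_1·a_2 = (-0.6667)·4 + 0.0000·0 + 0.3333·(-2) + (-0.6667)·(-1) = -2.6667.
u_2 = a_2 + 2.6667·e_1 = (2.2222, 0.0000, -1.1111, -2.7778).
‖u_2‖ = 3.7268, so e_2 = (0.5963, 0.0000, -0.2981, -0.7454).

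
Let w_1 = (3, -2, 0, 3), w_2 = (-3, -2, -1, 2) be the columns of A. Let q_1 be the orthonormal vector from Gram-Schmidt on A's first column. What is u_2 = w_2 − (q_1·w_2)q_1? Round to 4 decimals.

w_1 = (3, -2, 0, 3); ‖w_1‖ = 4.6904, so q_1 = (0.6396, -0.4264, 0.0000, 0.6396).
q_1·w_2 = 0.6396·(-3) + (-0.4264)·(-2) + 0.0000·(-1) + 0.6396·2 = 0.2132.
u_2 = w_2 − 0.2132·q_1 = (-3.1364, -1.9091, -1.0000, 1.8636).

u_2 = (-3.1364, -1.9091, -1.0000, 1.8636)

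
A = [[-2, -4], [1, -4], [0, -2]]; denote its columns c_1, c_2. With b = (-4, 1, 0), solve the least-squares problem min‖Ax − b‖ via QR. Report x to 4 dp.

x = (1.6829, 0.1463)

c_1 = (-2, 1, 0); ‖c_1‖ = 2.2361, so e_1 = (-0.8944, 0.4472, 0.0000).
e_1·c_2 = (-0.8944)·(-4) + 0.4472·(-4) + 0.0000·(-2) = 1.7889.
u_2 = c_2 − 1.7889·e_1 = (-2.4000, -4.8000, -2.0000).
‖u_2‖ = 5.7271, so e_2 = (-0.4191, -0.8381, -0.3492).
Qᵀb = (4.0249, 0.8381).
Back-substitute: x_2 = 0.8381/5.7271 = 0.1463.
x_1 = (4.0249 − 1.7889·0.1463)/2.2361 = 1.6829.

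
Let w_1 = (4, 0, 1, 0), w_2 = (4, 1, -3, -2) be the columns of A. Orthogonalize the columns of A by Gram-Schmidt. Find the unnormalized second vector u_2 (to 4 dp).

q_1 = w_1/‖w_1‖ = (4, 0, 1, 0)/4.1231 = (0.9701, 0.0000, 0.2425, 0.0000).
r_{12} = q_1·w_2 = 3.1530.
u_2 = w_2 − 3.1530·q_1 = (0.9412, 1.0000, -3.7647, -2.0000).

u_2 = (0.9412, 1.0000, -3.7647, -2.0000)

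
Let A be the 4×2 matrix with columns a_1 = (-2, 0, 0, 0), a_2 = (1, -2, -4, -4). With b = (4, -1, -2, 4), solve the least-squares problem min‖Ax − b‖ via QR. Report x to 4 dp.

x = (-2.0833, -0.1667)

e_1 = a_1/‖a_1‖ = (-2, 0, 0, 0)/2.0000 = (-1.0000, 0.0000, 0.0000, 0.0000).
r_{12} = e_1·a_2 = -1.0000.
u_2 = a_2 + 1.0000·e_1 = (0.0000, -2.0000, -4.0000, -4.0000).
‖u_2‖ = 6.0000, so e_2 = (0.0000, -0.3333, -0.6667, -0.6667).
Qᵀb = (-4.0000, -1.0000).
Back-substitute: x_2 = -1.0000/6.0000 = -0.1667.
x_1 = (-4.0000 + 1.0000·(-0.1667))/2.0000 = -2.0833.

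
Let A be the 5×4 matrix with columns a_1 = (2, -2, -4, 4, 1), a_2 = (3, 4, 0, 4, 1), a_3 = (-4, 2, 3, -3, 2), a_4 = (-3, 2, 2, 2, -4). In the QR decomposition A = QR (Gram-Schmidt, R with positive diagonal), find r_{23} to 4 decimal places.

a_1 = (2, -2, -4, 4, 1); ‖a_1‖ = 6.4031, so q_1 = (0.3123, -0.3123, -0.6247, 0.6247, 0.1562).
q_1·a_2 = 0.3123·3 + (-0.3123)·4 + (-0.6247)·0 + 0.6247·4 + 0.1562·1 = 2.3426.
u_2 = a_2 − 2.3426·q_1 = (2.2683, 4.7317, 1.4634, 2.5366, 0.6341).
‖u_2‖ = 6.0425, so q_2 = (0.3754, 0.7831, 0.2422, 0.4198, 0.1049).
r_{23} = q_2·a_3 = -0.2583.

r_{23} = -0.2583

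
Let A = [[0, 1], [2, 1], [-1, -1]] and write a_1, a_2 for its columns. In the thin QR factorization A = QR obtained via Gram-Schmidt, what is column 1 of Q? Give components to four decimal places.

e_1 = (0.0000, 0.8944, -0.4472)

e_1 = a_1/‖a_1‖ = (0, 2, -1)/2.2361 = (0.0000, 0.8944, -0.4472).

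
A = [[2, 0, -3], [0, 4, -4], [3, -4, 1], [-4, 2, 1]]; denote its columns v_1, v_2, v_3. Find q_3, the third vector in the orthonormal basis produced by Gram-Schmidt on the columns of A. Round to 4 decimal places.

q_3 = (-0.8094, 0.0823, -0.1921, -0.5488)

q_1 = v_1/‖v_1‖ = (2, 0, 3, -4)/5.3852 = (0.3714, 0.0000, 0.5571, -0.7428).
r_{12} = q_1·v_2 = -3.7139.
u_2 = v_2 + 3.7139·q_1 = (1.3793, 4.0000, -1.9310, -0.7586).
‖u_2‖ = 4.7124, so q_2 = (0.2927, 0.8488, -0.4098, -0.1610).
r_{13} = q_1·v_3 = -1.2999; r_{23} = q_2·v_3 = -4.8441.
u_3 = v_3 + 1.2999·q_1 + 4.8441·q_2 = (-1.0994, 0.1118, -0.2609, -0.7453).
‖u_3‖ = 1.3582, so q_3 = (-0.8094, 0.0823, -0.1921, -0.5488).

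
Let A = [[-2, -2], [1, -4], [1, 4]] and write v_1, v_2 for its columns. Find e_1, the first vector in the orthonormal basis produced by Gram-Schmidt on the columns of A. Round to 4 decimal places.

e_1 = (-0.8165, 0.4082, 0.4082)

e_1 = v_1/‖v_1‖ = (-2, 1, 1)/2.4495 = (-0.8165, 0.4082, 0.4082).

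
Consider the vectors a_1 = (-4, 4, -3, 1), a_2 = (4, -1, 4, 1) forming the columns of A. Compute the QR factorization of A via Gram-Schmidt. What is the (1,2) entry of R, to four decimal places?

a_1 = (-4, 4, -3, 1); ‖a_1‖ = 6.4807, so e_1 = (-0.6172, 0.6172, -0.4629, 0.1543).
r_{12} = e_1·a_2 = -4.7834.

r_{12} = -4.7834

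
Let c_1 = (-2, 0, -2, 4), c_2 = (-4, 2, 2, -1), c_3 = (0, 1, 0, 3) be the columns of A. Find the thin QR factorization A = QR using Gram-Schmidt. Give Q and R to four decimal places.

c_1 = (-2, 0, -2, 4); ‖c_1‖ = 4.8990, so q_1 = (-0.4082, 0.0000, -0.4082, 0.8165).
q_1·c_2 = (-0.4082)·(-4) + 0.0000·2 + (-0.4082)·2 + 0.8165·(-1) = 0.0000.
u_2 = c_2 + 0.0000·q_1 = (-4.0000, 2.0000, 2.0000, -1.0000).
‖u_2‖ = 5.0000, so q_2 = (-0.8000, 0.4000, 0.4000, -0.2000).
q_1·c_3 = (-0.4082)·0 + 0.0000·1 + (-0.4082)·0 + 0.8165·3 = 2.4495; q_2·c_3 = (-0.8000)·0 + 0.4000·1 + 0.4000·0 + (-0.2000)·3 = -0.2000.
u_3 = c_3 − 2.4495·q_1 + 0.2000·q_2 = (0.8400, 1.0800, 1.0800, 0.9600).
‖u_3‖ = 1.9900, so q_3 = (0.4221, 0.5427, 0.5427, 0.4824).

Q = [[-0.4082, -0.8000, 0.4221], [0.0000, 0.4000, 0.5427], [-0.4082, 0.4000, 0.5427], [0.8165, -0.2000, 0.4824]], R = [[4.8990, 0.0000, 2.4495], [0.0000, 5.0000, -0.2000], [0.0000, 0.0000, 1.9900]]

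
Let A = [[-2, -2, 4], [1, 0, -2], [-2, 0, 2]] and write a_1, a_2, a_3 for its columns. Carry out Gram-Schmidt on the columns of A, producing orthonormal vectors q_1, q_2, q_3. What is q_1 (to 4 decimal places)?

q_1 = (-0.6667, 0.3333, -0.6667)

q_1 = a_1/‖a_1‖ = (-2, 1, -2)/3.0000 = (-0.6667, 0.3333, -0.6667).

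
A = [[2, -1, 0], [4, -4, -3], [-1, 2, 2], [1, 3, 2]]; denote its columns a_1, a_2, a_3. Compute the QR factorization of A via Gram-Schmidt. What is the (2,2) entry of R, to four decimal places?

q_1 = a_1/‖a_1‖ = (2, 4, -1, 1)/4.6904 = (0.4264, 0.8528, -0.2132, 0.2132).
r_{12} = q_1·a_2 = -3.6244.
u_2 = a_2 + 3.6244·q_1 = (0.5455, -0.9091, 1.2273, 3.7727).
r_{22} = ‖u_2‖ = 4.1065.

r_{22} = 4.1065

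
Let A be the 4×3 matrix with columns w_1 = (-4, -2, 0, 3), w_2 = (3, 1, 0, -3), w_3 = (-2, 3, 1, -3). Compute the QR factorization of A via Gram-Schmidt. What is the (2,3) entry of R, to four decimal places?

r_{23} = 0.5147

w_1 = (-4, -2, 0, 3); ‖w_1‖ = 5.3852, so q_1 = (-0.7428, -0.3714, 0.0000, 0.5571).
q_1·w_2 = (-0.7428)·3 + (-0.3714)·1 + 0.0000·0 + 0.5571·(-3) = -4.2710.
u_2 = w_2 + 4.2710·q_1 = (-0.1724, -0.5862, 0.0000, -0.6207).
‖u_2‖ = 0.8710, so q_2 = (-0.1980, -0.6730, 0.0000, -0.7126).
r_{23} = q_2·w_3 = 0.5147.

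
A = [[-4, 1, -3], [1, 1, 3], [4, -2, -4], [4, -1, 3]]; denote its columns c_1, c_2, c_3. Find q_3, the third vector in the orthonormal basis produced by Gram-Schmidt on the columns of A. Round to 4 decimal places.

c_1 = (-4, 1, 4, 4); ‖c_1‖ = 7.0000, so q_1 = (-0.5714, 0.1429, 0.5714, 0.5714).
q_1·c_2 = (-0.5714)·1 + 0.1429·1 + 0.5714·(-2) + 0.5714·(-1) = -2.1429.
u_2 = c_2 + 2.1429·q_1 = (-0.2245, 1.3061, -0.7755, 0.2245).
‖u_2‖ = 1.5518, so q_2 = (-0.1447, 0.8417, -0.4997, 0.1447).
q_1·c_3 = (-0.5714)·(-3) + 0.1429·3 + 0.5714·(-4) + 0.5714·3 = 1.5714; q_2·c_3 = (-0.1447)·(-3) + 0.8417·3 + (-0.4997)·(-4) + 0.1447·3 = 5.3919.
u_3 = c_3 − 1.5714·q_1 − 5.3919·q_2 = (-1.3220, -1.7627, -2.2034, 1.3220).
‖u_3‖ = 3.3849, so q_3 = (-0.3906, -0.5208, -0.6509, 0.3906).

q_3 = (-0.3906, -0.5208, -0.6509, 0.3906)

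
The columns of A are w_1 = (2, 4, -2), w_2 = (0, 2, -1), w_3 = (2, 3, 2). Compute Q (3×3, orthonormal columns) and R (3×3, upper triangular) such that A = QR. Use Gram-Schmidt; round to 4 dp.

q_1 = w_1/‖w_1‖ = (2, 4, -2)/4.8990 = (0.4082, 0.8165, -0.4082).
r_{12} = q_1·w_2 = 2.0412.
u_2 = w_2 − 2.0412·q_1 = (-0.8333, 0.3333, -0.1667).
‖u_2‖ = 0.9129, so q_2 = (-0.9129, 0.3651, -0.1826).
r_{13} = q_1·w_3 = 2.4495; r_{23} = q_2·w_3 = -1.0954.
u_3 = w_3 − 2.4495·q_1 + 1.0954·q_2 = (0.0000, 1.4000, 2.8000).
‖u_3‖ = 3.1305, so q_3 = (0.0000, 0.4472, 0.8944).

Q = [[0.4082, -0.9129, 0.0000], [0.8165, 0.3651, 0.4472], [-0.4082, -0.1826, 0.8944]], R = [[4.8990, 2.0412, 2.4495], [0.0000, 0.9129, -1.0954], [0.0000, 0.0000, 3.1305]]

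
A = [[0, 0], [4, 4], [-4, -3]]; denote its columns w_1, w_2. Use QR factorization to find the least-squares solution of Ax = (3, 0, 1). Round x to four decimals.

x = (-1.0000, 1.0000)

w_1 = (0, 4, -4); ‖w_1‖ = 5.6569, so q_1 = (0.0000, 0.7071, -0.7071).
q_1·w_2 = 0.0000·0 + 0.7071·4 + (-0.7071)·(-3) = 4.9497.
u_2 = w_2 − 4.9497·q_1 = (0.0000, 0.5000, 0.5000).
‖u_2‖ = 0.7071, so q_2 = (0.0000, 0.7071, 0.7071).
Qᵀb = (-0.7071, 0.7071).
Back-substitute: x_2 = 0.7071/0.7071 = 1.0000.
x_1 = (-0.7071 − 4.9497·1.0000)/5.6569 = -1.0000.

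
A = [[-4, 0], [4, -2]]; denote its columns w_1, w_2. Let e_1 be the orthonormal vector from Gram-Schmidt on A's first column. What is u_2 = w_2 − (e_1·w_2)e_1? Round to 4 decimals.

e_1 = w_1/‖w_1‖ = (-4, 4)/5.6569 = (-0.7071, 0.7071).
r_{12} = e_1·w_2 = -1.4142.
u_2 = w_2 + 1.4142·e_1 = (-1.0000, -1.0000).

u_2 = (-1.0000, -1.0000)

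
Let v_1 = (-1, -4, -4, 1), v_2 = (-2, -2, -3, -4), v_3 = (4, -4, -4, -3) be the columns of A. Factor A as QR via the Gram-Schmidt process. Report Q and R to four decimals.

Q = [[-0.1715, -0.3035, 0.9322], [-0.6860, 0.0243, -0.1917], [-0.6860, -0.1821, -0.1127], [0.1715, -0.9349, -0.2857]], R = [[5.8310, 3.0870, 4.2875], [0.0000, 4.8446, 2.2220], [0.0000, 0.0000, 5.8035]]

v_1 = (-1, -4, -4, 1); ‖v_1‖ = 5.8310, so e_1 = (-0.1715, -0.6860, -0.6860, 0.1715).
e_1·v_2 = (-0.1715)·(-2) + (-0.6860)·(-2) + (-0.6860)·(-3) + 0.1715·(-4) = 3.0870.
u_2 = v_2 − 3.0870·e_1 = (-1.4706, 0.1176, -0.8824, -4.5294).
‖u_2‖ = 4.8446, so e_2 = (-0.3035, 0.0243, -0.1821, -0.9349).
e_1·v_3 = (-0.1715)·4 + (-0.6860)·(-4) + (-0.6860)·(-4) + 0.1715·(-3) = 4.2875; e_2·v_3 = (-0.3035)·4 + 0.0243·(-4) + (-0.1821)·(-4) + (-0.9349)·(-3) = 2.2220.
u_3 = v_3 − 4.2875·e_1 − 2.2220·e_2 = (5.4098, -1.1128, -0.6541, -1.6579).
‖u_3‖ = 5.8035, so e_3 = (0.9322, -0.1917, -0.1127, -0.2857).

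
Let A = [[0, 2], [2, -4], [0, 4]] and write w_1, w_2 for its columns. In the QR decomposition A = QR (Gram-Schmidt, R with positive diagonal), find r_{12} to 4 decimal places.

r_{12} = -4.0000

w_1 = (0, 2, 0); ‖w_1‖ = 2.0000, so e_1 = (0.0000, 1.0000, 0.0000).
r_{12} = e_1·w_2 = -4.0000.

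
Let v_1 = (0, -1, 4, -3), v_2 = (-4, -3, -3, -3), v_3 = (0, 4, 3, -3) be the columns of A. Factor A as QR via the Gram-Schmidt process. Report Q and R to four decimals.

Q = [[0.0000, -0.6100, -0.2526], [-0.1961, -0.4575, 0.8635], [0.7845, -0.4575, -0.1024], [-0.5883, -0.4575, -0.4244]], R = [[5.0990, 0.0000, 3.3340], [0.0000, 6.5574, -1.8300], [0.0000, 0.0000, 4.4199]]

q_1 = v_1/‖v_1‖ = (0, -1, 4, -3)/5.0990 = (0.0000, -0.1961, 0.7845, -0.5883).
r_{12} = q_1·v_2 = 0.0000.
u_2 = v_2 + 0.0000·q_1 = (-4.0000, -3.0000, -3.0000, -3.0000).
‖u_2‖ = 6.5574, so q_2 = (-0.6100, -0.4575, -0.4575, -0.4575).
r_{13} = q_1·v_3 = 3.3340; r_{23} = q_2·v_3 = -1.8300.
u_3 = v_3 − 3.3340·q_1 + 1.8300·q_2 = (-1.1163, 3.8166, -0.4526, -1.8757).
‖u_3‖ = 4.4199, so q_3 = (-0.2526, 0.8635, -0.1024, -0.4244).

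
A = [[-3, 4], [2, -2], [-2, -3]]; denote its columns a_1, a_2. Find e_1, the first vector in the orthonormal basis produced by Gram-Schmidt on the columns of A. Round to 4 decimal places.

a_1 = (-3, 2, -2); ‖a_1‖ = 4.1231, so e_1 = (-0.7276, 0.4851, -0.4851).

e_1 = (-0.7276, 0.4851, -0.4851)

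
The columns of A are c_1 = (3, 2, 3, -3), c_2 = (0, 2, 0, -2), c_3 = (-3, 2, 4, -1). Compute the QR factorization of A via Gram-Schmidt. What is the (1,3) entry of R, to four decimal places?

q_1 = c_1/‖c_1‖ = (3, 2, 3, -3)/5.5678 = (0.5388, 0.3592, 0.5388, -0.5388).
r_{13} = q_1·c_3 = 1.7961.

r_{13} = 1.7961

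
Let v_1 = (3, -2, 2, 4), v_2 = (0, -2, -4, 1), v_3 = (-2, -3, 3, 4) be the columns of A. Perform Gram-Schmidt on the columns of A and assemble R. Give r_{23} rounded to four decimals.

r_{23} = -0.4364

e_1 = v_1/‖v_1‖ = (3, -2, 2, 4)/5.7446 = (0.5222, -0.3482, 0.3482, 0.6963).
r_{12} = e_1·v_2 = 0.0000.
u_2 = v_2 + 0.0000·e_1 = (0.0000, -2.0000, -4.0000, 1.0000).
‖u_2‖ = 4.5826, so e_2 = (0.0000, -0.4364, -0.8729, 0.2182).
r_{23} = e_2·v_3 = -0.4364.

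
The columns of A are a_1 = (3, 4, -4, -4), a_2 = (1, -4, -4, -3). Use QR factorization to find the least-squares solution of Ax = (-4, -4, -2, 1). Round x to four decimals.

a_1 = (3, 4, -4, -4); ‖a_1‖ = 7.5498, so q_1 = (0.3974, 0.5298, -0.5298, -0.5298).
q_1·a_2 = 0.3974·1 + 0.5298·(-4) + (-0.5298)·(-4) + (-0.5298)·(-3) = 1.9868.
u_2 = a_2 − 1.9868·q_1 = (0.2105, -5.0526, -2.9474, -1.9474).
‖u_2‖ = 6.1687, so q_2 = (0.0341, -0.8191, -0.4778, -0.3157).
Qᵀb = (-3.1789, 3.7797).
Back-substitute: x_2 = 3.7797/6.1687 = 0.6127.
x_1 = (-3.1789 − 1.9868·0.6127)/7.5498 = -0.5823.

x = (-0.5823, 0.6127)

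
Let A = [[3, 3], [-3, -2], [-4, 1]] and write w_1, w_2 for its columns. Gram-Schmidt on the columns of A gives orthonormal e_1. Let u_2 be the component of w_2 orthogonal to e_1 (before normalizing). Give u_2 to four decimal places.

e_1 = w_1/‖w_1‖ = (3, -3, -4)/5.8310 = (0.5145, -0.5145, -0.6860).
r_{12} = e_1·w_2 = 1.8865.
u_2 = w_2 − 1.8865·e_1 = (2.0294, -1.0294, 2.2941).

u_2 = (2.0294, -1.0294, 2.2941)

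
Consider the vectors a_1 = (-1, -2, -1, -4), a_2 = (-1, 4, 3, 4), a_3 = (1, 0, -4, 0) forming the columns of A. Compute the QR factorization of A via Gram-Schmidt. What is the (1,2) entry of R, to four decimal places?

r_{12} = -5.5432

a_1 = (-1, -2, -1, -4); ‖a_1‖ = 4.6904, so q_1 = (-0.2132, -0.4264, -0.2132, -0.8528).
r_{12} = q_1·a_2 = -5.5432.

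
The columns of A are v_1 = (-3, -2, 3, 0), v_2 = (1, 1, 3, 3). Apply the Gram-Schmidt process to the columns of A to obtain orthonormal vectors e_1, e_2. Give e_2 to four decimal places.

e_2 = (0.3520, 0.3106, 0.5591, 0.6834)

e_1 = v_1/‖v_1‖ = (-3, -2, 3, 0)/4.6904 = (-0.6396, -0.4264, 0.6396, 0.0000).
r_{12} = e_1·v_2 = 0.8528.
u_2 = v_2 − 0.8528·e_1 = (1.5455, 1.3636, 2.4545, 3.0000).
‖u_2‖ = 4.3901, so e_2 = (0.3520, 0.3106, 0.5591, 0.6834).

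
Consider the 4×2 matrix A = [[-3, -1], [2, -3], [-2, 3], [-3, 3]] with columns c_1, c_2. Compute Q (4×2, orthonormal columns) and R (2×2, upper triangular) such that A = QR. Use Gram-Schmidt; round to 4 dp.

c_1 = (-3, 2, -2, -3); ‖c_1‖ = 5.0990, so q_1 = (-0.5883, 0.3922, -0.3922, -0.5883).
q_1·c_2 = (-0.5883)·(-1) + 0.3922·(-3) + (-0.3922)·3 + (-0.5883)·3 = -3.5301.
u_2 = c_2 + 3.5301·q_1 = (-3.0769, -1.6154, 1.6154, 0.9231).
‖u_2‖ = 3.9419, so q_2 = (-0.7806, -0.4098, 0.4098, 0.2342).

Q = [[-0.5883, -0.7806], [0.3922, -0.4098], [-0.3922, 0.4098], [-0.5883, 0.2342]], R = [[5.0990, -3.5301], [0.0000, 3.9419]]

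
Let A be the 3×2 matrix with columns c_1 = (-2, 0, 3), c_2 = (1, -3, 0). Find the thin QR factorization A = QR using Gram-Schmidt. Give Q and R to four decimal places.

c_1 = (-2, 0, 3); ‖c_1‖ = 3.6056, so e_1 = (-0.5547, 0.0000, 0.8321).
e_1·c_2 = (-0.5547)·1 + 0.0000·(-3) + 0.8321·0 = -0.5547.
u_2 = c_2 + 0.5547·e_1 = (0.6923, -3.0000, 0.4615).
‖u_2‖ = 3.1132, so e_2 = (0.2224, -0.9636, 0.1482).

Q = [[-0.5547, 0.2224], [0.0000, -0.9636], [0.8321, 0.1482]], R = [[3.6056, -0.5547], [0.0000, 3.1132]]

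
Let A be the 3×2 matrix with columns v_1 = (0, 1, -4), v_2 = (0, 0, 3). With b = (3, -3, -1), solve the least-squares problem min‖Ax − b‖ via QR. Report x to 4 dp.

x = (-3.0000, -4.3333)

e_1 = v_1/‖v_1‖ = (0, 1, -4)/4.1231 = (0.0000, 0.2425, -0.9701).
r_{12} = e_1·v_2 = -2.9104.
u_2 = v_2 + 2.9104·e_1 = (0.0000, 0.7059, 0.1765).
‖u_2‖ = 0.7276, so e_2 = (0.0000, 0.9701, 0.2425).
Qᵀb = (0.2425, -3.1530).
Back-substitute: x_2 = -3.1530/0.7276 = -4.3333.
x_1 = (0.2425 + 2.9104·(-4.3333))/4.1231 = -3.0000.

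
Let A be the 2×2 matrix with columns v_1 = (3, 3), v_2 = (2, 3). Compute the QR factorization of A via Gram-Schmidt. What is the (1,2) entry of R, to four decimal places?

e_1 = v_1/‖v_1‖ = (3, 3)/4.2426 = (0.7071, 0.7071).
r_{12} = e_1·v_2 = 3.5355.

r_{12} = 3.5355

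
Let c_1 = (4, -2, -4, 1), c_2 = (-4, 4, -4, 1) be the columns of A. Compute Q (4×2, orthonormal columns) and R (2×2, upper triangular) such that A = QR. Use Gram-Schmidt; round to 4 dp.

Q = [[0.6576, -0.4697], [-0.3288, 0.5245], [-0.6576, -0.6889], [0.1644, 0.1722]], R = [[6.0828, -1.1508], [0.0000, 6.9048]]

e_1 = c_1/‖c_1‖ = (4, -2, -4, 1)/6.0828 = (0.6576, -0.3288, -0.6576, 0.1644).
r_{12} = e_1·c_2 = -1.1508.
u_2 = c_2 + 1.1508·e_1 = (-3.2432, 3.6216, -4.7568, 1.1892).
‖u_2‖ = 6.9048, so e_2 = (-0.4697, 0.5245, -0.6889, 0.1722).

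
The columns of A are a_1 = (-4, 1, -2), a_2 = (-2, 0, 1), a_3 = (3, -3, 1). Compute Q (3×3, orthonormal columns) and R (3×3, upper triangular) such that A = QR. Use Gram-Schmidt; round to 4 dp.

Q = [[-0.8729, -0.4729, -0.1204], [0.2182, -0.1576, -0.9631], [-0.4364, 0.8669, -0.2408]], R = [[4.5826, 1.3093, -3.7097], [0.0000, 1.8127, -0.0788], [0.0000, 0.0000, 2.2873]]

a_1 = (-4, 1, -2); ‖a_1‖ = 4.5826, so q_1 = (-0.8729, 0.2182, -0.4364).
q_1·a_2 = (-0.8729)·(-2) + 0.2182·0 + (-0.4364)·1 = 1.3093.
u_2 = a_2 − 1.3093·q_1 = (-0.8571, -0.2857, 1.5714).
‖u_2‖ = 1.8127, so q_2 = (-0.4729, -0.1576, 0.8669).
q_1·a_3 = (-0.8729)·3 + 0.2182·(-3) + (-0.4364)·1 = -3.7097; q_2·a_3 = (-0.4729)·3 + (-0.1576)·(-3) + 0.8669·1 = -0.0788.
u_3 = a_3 + 3.7097·q_1 + 0.0788·q_2 = (-0.2754, -2.2029, -0.5507).
‖u_3‖ = 2.2873, so q_3 = (-0.1204, -0.9631, -0.2408).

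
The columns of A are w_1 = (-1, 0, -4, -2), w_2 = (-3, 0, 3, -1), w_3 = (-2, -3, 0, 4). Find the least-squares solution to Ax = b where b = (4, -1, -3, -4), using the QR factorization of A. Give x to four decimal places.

w_1 = (-1, 0, -4, -2); ‖w_1‖ = 4.5826, so e_1 = (-0.2182, 0.0000, -0.8729, -0.4364).
e_1·w_2 = (-0.2182)·(-3) + 0.0000·0 + (-0.8729)·3 + (-0.4364)·(-1) = -1.5275.
u_2 = w_2 + 1.5275·e_1 = (-3.3333, 0.0000, 1.6667, -1.6667).
‖u_2‖ = 4.0825, so e_2 = (-0.8165, 0.0000, 0.4082, -0.4082).
e_1·w_3 = (-0.2182)·(-2) + 0.0000·(-3) + (-0.8729)·0 + (-0.4364)·4 = -1.3093; e_2·w_3 = (-0.8165)·(-2) + 0.0000·(-3) + 0.4082·0 + (-0.4082)·4 = 0.0000.
u_3 = w_3 + 1.3093·e_1 + 0.0000·e_2 = (-2.2857, -3.0000, -1.1429, 3.4286).
‖u_3‖ = 5.2236, so e_3 = (-0.4376, -0.5743, -0.2188, 0.6564).
Qᵀb = (3.4915, -2.8577, -3.1451).
Back-substitute: x_3 = -3.1451/5.2236 = -0.6021.
x_2 = (-2.8577 + 0.0000·(-0.6021))/4.0825 = -0.7000.
x_1 = (3.4915 + 1.5275·(-0.7000) + 1.3093·(-0.6021))/4.5826 = 0.3565.

x = (0.3565, -0.7000, -0.6021)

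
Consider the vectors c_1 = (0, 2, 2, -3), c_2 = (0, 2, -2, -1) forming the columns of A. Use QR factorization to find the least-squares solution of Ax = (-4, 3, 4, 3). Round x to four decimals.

x = (0.4167, -0.6944)

q_1 = c_1/‖c_1‖ = (0, 2, 2, -3)/4.1231 = (0.0000, 0.4851, 0.4851, -0.7276).
r_{12} = q_1·c_2 = 0.7276.
u_2 = c_2 − 0.7276·q_1 = (0.0000, 1.6471, -2.3529, -0.4706).
‖u_2‖ = 2.9104, so q_2 = (0.0000, 0.5659, -0.8085, -0.1617).
Qᵀb = (1.2127, -2.0211).
Back-substitute: x_2 = -2.0211/2.9104 = -0.6944.
x_1 = (1.2127 − 0.7276·(-0.6944))/4.1231 = 0.4167.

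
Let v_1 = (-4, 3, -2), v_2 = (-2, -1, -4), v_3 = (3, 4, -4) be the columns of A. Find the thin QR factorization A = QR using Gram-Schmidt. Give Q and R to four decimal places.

Q = [[-0.7428, -0.0531, 0.6674], [0.5571, -0.6020, 0.5721], [-0.3714, -0.7967, -0.4767]], R = [[5.3852, 2.4140, 1.4856], [0.0000, 3.8952, 0.6197], [0.0000, 0.0000, 6.1975]]

v_1 = (-4, 3, -2); ‖v_1‖ = 5.3852, so e_1 = (-0.7428, 0.5571, -0.3714).
e_1·v_2 = (-0.7428)·(-2) + 0.5571·(-1) + (-0.3714)·(-4) = 2.4140.
u_2 = v_2 − 2.4140·e_1 = (-0.2069, -2.3448, -3.1034).
‖u_2‖ = 3.8952, so e_2 = (-0.0531, -0.6020, -0.7967).
e_1·v_3 = (-0.7428)·3 + 0.5571·4 + (-0.3714)·(-4) = 1.4856; e_2·v_3 = (-0.0531)·3 + (-0.6020)·4 + (-0.7967)·(-4) = 0.6197.
u_3 = v_3 − 1.4856·e_1 − 0.6197·e_2 = (4.1364, 3.5455, -2.9545).
‖u_3‖ = 6.1975, so e_3 = (0.6674, 0.5721, -0.4767).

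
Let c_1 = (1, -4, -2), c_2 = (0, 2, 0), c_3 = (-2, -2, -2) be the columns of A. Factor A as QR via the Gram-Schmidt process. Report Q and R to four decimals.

Q = [[0.2182, 0.3904, -0.8944], [-0.8729, 0.4880, 0.0000], [-0.4364, -0.7807, -0.4472]], R = [[4.5826, -1.7457, 2.1822], [0.0000, 0.9759, -0.1952], [0.0000, 0.0000, 2.6833]]

c_1 = (1, -4, -2); ‖c_1‖ = 4.5826, so q_1 = (0.2182, -0.8729, -0.4364).
q_1·c_2 = 0.2182·0 + (-0.8729)·2 + (-0.4364)·0 = -1.7457.
u_2 = c_2 + 1.7457·q_1 = (0.3810, 0.4762, -0.7619).
‖u_2‖ = 0.9759, so q_2 = (0.3904, 0.4880, -0.7807).
q_1·c_3 = 0.2182·(-2) + (-0.8729)·(-2) + (-0.4364)·(-2) = 2.1822; q_2·c_3 = 0.3904·(-2) + 0.4880·(-2) + (-0.7807)·(-2) = -0.1952.
u_3 = c_3 − 2.1822·q_1 + 0.1952·q_2 = (-2.4000, 0.0000, -1.2000).
‖u_3‖ = 2.6833, so q_3 = (-0.8944, 0.0000, -0.4472).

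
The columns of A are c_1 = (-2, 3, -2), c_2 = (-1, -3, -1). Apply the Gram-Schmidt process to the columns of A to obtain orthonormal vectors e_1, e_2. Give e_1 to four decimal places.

c_1 = (-2, 3, -2); ‖c_1‖ = 4.1231, so e_1 = (-0.4851, 0.7276, -0.4851).

e_1 = (-0.4851, 0.7276, -0.4851)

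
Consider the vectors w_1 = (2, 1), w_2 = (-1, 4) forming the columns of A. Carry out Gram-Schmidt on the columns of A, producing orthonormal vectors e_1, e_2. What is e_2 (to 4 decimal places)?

w_1 = (2, 1); ‖w_1‖ = 2.2361, so e_1 = (0.8944, 0.4472).
e_1·w_2 = 0.8944·(-1) + 0.4472·4 = 0.8944.
u_2 = w_2 − 0.8944·e_1 = (-1.8000, 3.6000).
‖u_2‖ = 4.0249, so e_2 = (-0.4472, 0.8944).

e_2 = (-0.4472, 0.8944)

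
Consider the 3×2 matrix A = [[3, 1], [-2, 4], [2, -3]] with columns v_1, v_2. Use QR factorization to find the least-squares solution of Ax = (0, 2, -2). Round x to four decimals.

x = (-0.1682, 0.4673)

v_1 = (3, -2, 2); ‖v_1‖ = 4.1231, so e_1 = (0.7276, -0.4851, 0.4851).
e_1·v_2 = 0.7276·1 + (-0.4851)·4 + 0.4851·(-3) = -2.6679.
u_2 = v_2 + 2.6679·e_1 = (2.9412, 2.7059, -1.7059).
‖u_2‖ = 4.3454, so e_2 = (0.6769, 0.6227, -0.3926).
Qᵀb = (-1.9403, 2.0306).
Back-substitute: x_2 = 2.0306/4.3454 = 0.4673.
x_1 = (-1.9403 + 2.6679·0.4673)/4.1231 = -0.1682.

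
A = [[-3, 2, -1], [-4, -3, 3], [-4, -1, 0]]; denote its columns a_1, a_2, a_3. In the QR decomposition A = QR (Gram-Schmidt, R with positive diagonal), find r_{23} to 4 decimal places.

r_{23} = -2.5896

e_1 = a_1/‖a_1‖ = (-3, -4, -4)/6.4031 = (-0.4685, -0.6247, -0.6247).
r_{12} = e_1·a_2 = 1.5617.
u_2 = a_2 − 1.5617·e_1 = (2.7317, -2.0244, -0.0244).
‖u_2‖ = 3.4001, so e_2 = (0.8034, -0.5954, -0.0072).
r_{23} = e_2·a_3 = -2.5896.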